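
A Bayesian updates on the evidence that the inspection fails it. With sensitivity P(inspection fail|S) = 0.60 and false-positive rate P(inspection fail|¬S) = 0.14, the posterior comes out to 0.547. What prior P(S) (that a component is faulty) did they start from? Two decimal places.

P(S) = 0.22

Bayes' rule in odds form gives O(S|E) = O(S)·[P(E|S)/P(E|¬S)], hence O(S) = O(S|E)/LR.
Posterior odds = 0.547/(1−0.547) = 1.2075. LR = 0.60/0.14 = 4.2857.
Prior odds = 1.2075/4.2857 = 0.2818, so P(S) = 0.2818/(1+0.2818) ≈ 0.22.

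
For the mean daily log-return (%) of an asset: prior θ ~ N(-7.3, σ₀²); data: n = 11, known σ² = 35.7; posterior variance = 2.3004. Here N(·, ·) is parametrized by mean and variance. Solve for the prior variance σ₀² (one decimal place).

σ₀² = 7.9

Posterior precision equals prior precision plus data precision: 1/σ_n² = 1/σ₀² + n/σ².
So 1/σ₀² = 1/2.3004 − 11/35.7 = 0.434707 − 0.308123 = 0.126584.
Hence σ₀² = 1/0.126584 ≈ 7.9.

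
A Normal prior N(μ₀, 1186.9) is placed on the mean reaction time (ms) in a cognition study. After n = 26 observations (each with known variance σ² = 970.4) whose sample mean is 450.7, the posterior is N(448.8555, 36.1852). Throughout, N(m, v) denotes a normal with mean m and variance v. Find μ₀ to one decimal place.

With known observation variance, the Normal–Normal posterior has precision τ_n = τ₀ + n/σ² and mean μ_n = (τ₀μ₀ + (n/σ²)x̄)/τ_n.
Here τ₀ = 1/1186.9 = 0.000843 and τ_data = 26/970.4 = 0.026793, so τ_n = 0.027636.
Rearranging for μ₀: μ₀ = (μ_n·τ_n − τ_data·x̄)/τ₀ = (448.8555·0.027636 − 0.026793·450.7) / 0.000843 = 0.328965/0.000843 ≈ 390.2.

μ₀ = 390.2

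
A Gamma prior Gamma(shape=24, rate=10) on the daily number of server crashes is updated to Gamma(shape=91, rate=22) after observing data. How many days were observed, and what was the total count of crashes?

A Gamma(α, β) prior (rate parametrization) on a Poisson rate with n observations summing to S gives posterior Gamma(α+S, β+n).
Matching: Σxᵢ = 91 − 24 = 67 and n = 22 − 10 = 12.

n = 12 days with total 67 crashes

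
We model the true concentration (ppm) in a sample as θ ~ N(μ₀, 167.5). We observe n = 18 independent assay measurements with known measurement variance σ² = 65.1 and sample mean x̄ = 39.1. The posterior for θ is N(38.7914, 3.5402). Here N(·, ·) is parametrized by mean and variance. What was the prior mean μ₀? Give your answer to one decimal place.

The posterior mean is a precision-weighted average: μ_n = (τ₀μ₀ + τ_data·x̄)/(τ₀+τ_data), with τ₀=1/σ₀² and τ_data=n/σ².
Here τ₀ = 1/167.5 = 0.005970 and τ_data = 18/65.1 = 0.276498, so τ_n = 0.282468.
Rearranging for μ₀: μ₀ = (μ_n·τ_n − τ_data·x̄)/τ₀ = (38.7914·0.282468 − 0.276498·39.1) / 0.005970 = 0.146257/0.005970 ≈ 24.5.

μ₀ = 24.5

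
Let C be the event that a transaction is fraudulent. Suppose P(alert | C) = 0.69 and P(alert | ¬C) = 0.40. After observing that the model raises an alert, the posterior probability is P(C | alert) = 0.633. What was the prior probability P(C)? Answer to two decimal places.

In odds form, posterior odds = prior odds × likelihood ratio, so prior odds = posterior odds ÷ LR.
Posterior odds = 0.633/(1−0.633) = 1.7248. LR = 0.69/0.40 = 1.7250.
Prior odds = 1.7248/1.7250 = 0.9999, so P(C) = 0.9999/(1+0.9999) ≈ 0.50.

P(C) = 0.50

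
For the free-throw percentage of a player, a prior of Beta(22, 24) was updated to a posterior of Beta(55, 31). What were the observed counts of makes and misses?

33 makes and 7 misses

A Beta(a, b) prior with s successes and f failures in binomial data gives a Beta(a+s, b+f) posterior.
So s = 55 − 22 = 33 and f = 31 − 24 = 7.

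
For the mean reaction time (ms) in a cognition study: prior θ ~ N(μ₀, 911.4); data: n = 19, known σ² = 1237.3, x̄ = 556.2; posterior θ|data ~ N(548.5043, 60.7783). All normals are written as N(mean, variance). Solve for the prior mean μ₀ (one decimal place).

The posterior mean is a precision-weighted average: μ_n = (τ₀μ₀ + τ_data·x̄)/(τ₀+τ_data), with τ₀=1/σ₀² and τ_data=n/σ².
Here τ₀ = 1/911.4 = 0.001097 and τ_data = 19/1237.3 = 0.015356, so τ_n = 0.016453.
Rearranging for μ₀: μ₀ = (μ_n·τ_n − τ_data·x̄)/τ₀ = (548.5043·0.016453 − 0.015356·556.2) / 0.001097 = 0.483534/0.001097 ≈ 440.8.

μ₀ = 440.8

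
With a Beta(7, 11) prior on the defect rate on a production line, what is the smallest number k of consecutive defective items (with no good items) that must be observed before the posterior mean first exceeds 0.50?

After k defective items and 0 good items the posterior is Beta(7+k, 11), with mean (7+k)/(7+11+k).
Set (7+k)/(18+k) > 0.50 and solve: k > (0.50·18 − 7)/(1 − 0.50) = 4.000.
The smallest integer exceeding 4.000 is 5.

k = 5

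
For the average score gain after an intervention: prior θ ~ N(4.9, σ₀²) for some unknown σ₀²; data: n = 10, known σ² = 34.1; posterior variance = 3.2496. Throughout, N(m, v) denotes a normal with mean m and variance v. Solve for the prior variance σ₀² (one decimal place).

For the Normal–Normal model with known σ², precisions add: τ_n = τ₀ + n/σ².
So 1/σ₀² = 1/3.2496 − 10/34.1 = 0.307730 − 0.293255 = 0.014475.
Hence σ₀² = 1/0.014475 ≈ 69.1.

σ₀² = 69.1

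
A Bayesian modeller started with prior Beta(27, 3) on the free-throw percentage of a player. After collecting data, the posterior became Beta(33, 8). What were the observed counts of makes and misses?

6 makes and 5 misses

Under Beta–binomial conjugacy the posterior parameters are (a+s, b+f).
So s = 33 − 27 = 6 and f = 8 − 3 = 5.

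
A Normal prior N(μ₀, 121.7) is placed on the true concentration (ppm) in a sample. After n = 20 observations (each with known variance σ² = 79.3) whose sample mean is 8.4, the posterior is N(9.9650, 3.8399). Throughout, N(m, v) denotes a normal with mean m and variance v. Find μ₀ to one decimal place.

The posterior mean is a precision-weighted average: μ_n = (τ₀μ₀ + τ_data·x̄)/(τ₀+τ_data), with τ₀=1/σ₀² and τ_data=n/σ².
Here τ₀ = 1/121.7 = 0.008217 and τ_data = 20/79.3 = 0.252207, so τ_n = 0.260424.
Rearranging for μ₀: μ₀ = (μ_n·τ_n − τ_data·x̄)/τ₀ = (9.9650·0.260424 − 0.252207·8.4) / 0.008217 = 0.476586/0.008217 ≈ 58.0.

μ₀ = 58.0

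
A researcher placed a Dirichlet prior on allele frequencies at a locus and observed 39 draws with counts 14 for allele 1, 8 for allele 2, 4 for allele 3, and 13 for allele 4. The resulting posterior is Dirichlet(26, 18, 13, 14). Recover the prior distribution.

For a Dirichlet(α) prior with multinomial counts c, the posterior is Dirichlet(α + c) componentwise.
Subtract each count from the matching posterior parameter: 26−14=12, 18−8=10, 13−4=9, 14−13=1.

Dirichlet(12, 10, 9, 1)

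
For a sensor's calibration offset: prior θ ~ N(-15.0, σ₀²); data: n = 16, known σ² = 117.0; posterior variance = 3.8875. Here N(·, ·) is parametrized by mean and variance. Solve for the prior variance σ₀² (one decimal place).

σ₀² = 8.3

Posterior precision equals prior precision plus data precision: 1/σ_n² = 1/σ₀² + n/σ².
So 1/σ₀² = 1/3.8875 − 16/117.0 = 0.257235 − 0.136752 = 0.120483.
Hence σ₀² = 1/0.120483 ≈ 8.3.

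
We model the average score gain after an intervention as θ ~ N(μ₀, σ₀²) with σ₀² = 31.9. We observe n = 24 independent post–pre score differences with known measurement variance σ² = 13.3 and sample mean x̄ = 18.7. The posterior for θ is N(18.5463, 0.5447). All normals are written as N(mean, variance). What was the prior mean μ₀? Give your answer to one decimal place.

μ₀ = 9.7

With known observation variance, the Normal–Normal posterior has precision τ_n = τ₀ + n/σ² and mean μ_n = (τ₀μ₀ + (n/σ²)x̄)/τ_n.
Here τ₀ = 1/31.9 = 0.031348 and τ_data = 24/13.3 = 1.804511, so τ_n = 1.835859.
Rearranging for μ₀: μ₀ = (μ_n·τ_n − τ_data·x̄)/τ₀ = (18.5463·1.835859 − 1.804511·18.7) / 0.031348 = 0.304036/0.031348 ≈ 9.7.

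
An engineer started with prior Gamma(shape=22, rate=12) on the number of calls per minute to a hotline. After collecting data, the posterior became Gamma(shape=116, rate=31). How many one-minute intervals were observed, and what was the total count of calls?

n = 19 one-minute intervals with total 94 calls

Gamma–Poisson conjugacy: posterior shape = α + Σxᵢ, posterior rate = β + n.
Matching: Σxᵢ = 116 − 22 = 94 and n = 31 − 12 = 19.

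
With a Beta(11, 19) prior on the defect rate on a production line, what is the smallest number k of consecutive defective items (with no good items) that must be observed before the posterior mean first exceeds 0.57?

After k defective items and 0 good items the posterior is Beta(11+k, 19), with mean (11+k)/(11+19+k).
Set (11+k)/(30+k) > 0.57 and solve: k > (0.57·30 − 11)/(1 − 0.57) = 14.186.
The smallest integer exceeding 14.186 is 15, and checking k=15: (26)/(45) = 0.5778 > 0.57.

k = 15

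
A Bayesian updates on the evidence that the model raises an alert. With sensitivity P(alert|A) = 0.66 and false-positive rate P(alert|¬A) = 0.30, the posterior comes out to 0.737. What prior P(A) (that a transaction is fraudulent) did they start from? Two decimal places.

P(A) = 0.56

Bayes' rule in odds form gives O(A|E) = O(A)·[P(E|A)/P(E|¬A)], hence O(A) = O(A|E)/LR.
Posterior odds = 0.737/(1−0.737) = 2.8023. LR = 0.66/0.30 = 2.2000.
Prior odds = 2.8023/2.2000 = 1.2738, so P(A) = 1.2738/(1+1.2738) ≈ 0.56.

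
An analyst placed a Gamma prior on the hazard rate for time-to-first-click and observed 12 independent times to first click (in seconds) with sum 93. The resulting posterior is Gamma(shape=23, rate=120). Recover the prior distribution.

Gamma–exponential conjugacy: posterior shape = α + n, posterior rate = β + Σtᵢ.
So α = 23 − 12 = 11 and β = 120 − 93 = 27.

Gamma(shape=11, rate=27)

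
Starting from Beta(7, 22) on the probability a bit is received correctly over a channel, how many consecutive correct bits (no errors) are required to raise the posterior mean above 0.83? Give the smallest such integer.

After k correct bits and 0 errors the posterior is Beta(7+k, 22), with mean (7+k)/(7+22+k).
Set (7+k)/(29+k) > 0.83 and solve: k > (0.83·29 − 7)/(1 − 0.83) = 100.412.
The smallest integer exceeding 100.412 is 101, and checking k=101: (108)/(130) = 0.8308 > 0.83.

k = 101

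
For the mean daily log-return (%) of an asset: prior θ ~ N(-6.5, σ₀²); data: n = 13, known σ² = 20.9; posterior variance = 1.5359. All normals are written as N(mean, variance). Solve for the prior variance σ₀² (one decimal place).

For the Normal–Normal model with known σ², precisions add: τ_n = τ₀ + n/σ².
So 1/σ₀² = 1/1.5359 − 13/20.9 = 0.651084 − 0.622010 = 0.029074.
Hence σ₀² = 1/0.029074 ≈ 34.4.

σ₀² = 34.4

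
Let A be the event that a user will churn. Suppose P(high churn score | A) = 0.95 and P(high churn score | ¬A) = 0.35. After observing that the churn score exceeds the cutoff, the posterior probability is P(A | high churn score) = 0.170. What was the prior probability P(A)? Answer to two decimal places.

In odds form, posterior odds = prior odds × likelihood ratio, so prior odds = posterior odds ÷ LR.
Posterior odds = 0.170/(1−0.170) = 0.2048. LR = 0.95/0.35 = 2.7143.
Prior odds = 0.2048/2.7143 = 0.0755, so P(A) = 0.0755/(1+0.0755) ≈ 0.07.

P(A) = 0.07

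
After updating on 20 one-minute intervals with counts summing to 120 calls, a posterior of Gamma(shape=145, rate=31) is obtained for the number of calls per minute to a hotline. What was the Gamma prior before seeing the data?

Gamma–Poisson conjugacy: posterior shape = α + Σxᵢ, posterior rate = β + n.
So α = 145 − 120 = 25 and β = 31 − 20 = 11.

Gamma(shape=25, rate=11)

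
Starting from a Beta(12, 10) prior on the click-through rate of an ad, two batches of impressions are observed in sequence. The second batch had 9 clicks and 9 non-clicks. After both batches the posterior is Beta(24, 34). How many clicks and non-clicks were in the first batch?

3 clicks and 15 non-clicks

Sequential conjugate updates are equivalent to a single update on the pooled data, so total successes = posterior α − prior α and total failures = posterior β − prior β.
Total across both batches: 24−12=12 clicks, 34−10=24 non-clicks.
Subtract the second batch: 12−9=3 clicks and 24−9=15 non-clicks.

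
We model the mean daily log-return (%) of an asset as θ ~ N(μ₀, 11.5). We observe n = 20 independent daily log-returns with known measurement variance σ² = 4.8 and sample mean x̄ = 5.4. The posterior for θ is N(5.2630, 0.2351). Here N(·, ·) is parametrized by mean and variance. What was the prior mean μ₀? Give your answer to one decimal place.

With known observation variance, the Normal–Normal posterior has precision τ_n = τ₀ + n/σ² and mean μ_n = (τ₀μ₀ + (n/σ²)x̄)/τ_n.
Here τ₀ = 1/11.5 = 0.086957 and τ_data = 20/4.8 = 4.166667, so τ_n = 4.253624.
Rearranging for μ₀: μ₀ = (μ_n·τ_n − τ_data·x̄)/τ₀ = (5.2630·4.253624 − 4.166667·5.4) / 0.086957 = -0.113179/0.086957 ≈ -1.3.

μ₀ = -1.3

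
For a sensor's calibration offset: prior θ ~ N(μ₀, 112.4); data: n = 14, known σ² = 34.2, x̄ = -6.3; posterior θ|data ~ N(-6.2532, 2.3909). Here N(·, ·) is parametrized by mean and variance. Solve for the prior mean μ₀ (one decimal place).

μ₀ = -4.1

With known observation variance, the Normal–Normal posterior has precision τ_n = τ₀ + n/σ² and mean μ_n = (τ₀μ₀ + (n/σ²)x̄)/τ_n.
Here τ₀ = 1/112.4 = 0.008897 and τ_data = 14/34.2 = 0.409357, so τ_n = 0.418254.
Rearranging for μ₀: μ₀ = (μ_n·τ_n − τ_data·x̄)/τ₀ = (-6.2532·0.418254 − 0.409357·-6.3) / 0.008897 = -0.036477/0.008897 ≈ -4.1.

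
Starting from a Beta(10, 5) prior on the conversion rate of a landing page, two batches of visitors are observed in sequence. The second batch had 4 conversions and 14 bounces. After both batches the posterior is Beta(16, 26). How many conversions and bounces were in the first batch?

Because Beta–binomial updating is additive in the counts, the combined data contributed (α_post−α_prior, β_post−β_prior) successes and failures.
Total across both batches: 16−10=6 conversions, 26−5=21 bounces.
Subtract the second batch: 6−4=2 conversions and 21−14=7 bounces.

2 conversions and 7 bounces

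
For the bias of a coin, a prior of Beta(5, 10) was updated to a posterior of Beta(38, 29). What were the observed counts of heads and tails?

33 heads and 19 tails

A Beta(α, β) prior with s successes and f failures in binomial data gives a Beta(α+s, β+f) posterior.
Match parameters: s=38−5=33, f=29−10=19.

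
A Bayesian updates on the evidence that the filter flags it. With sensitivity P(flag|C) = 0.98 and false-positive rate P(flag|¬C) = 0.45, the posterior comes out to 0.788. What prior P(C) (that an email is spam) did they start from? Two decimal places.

P(C) = 0.63

Bayes' rule in odds form gives O(C|E) = O(C)·[P(E|C)/P(E|¬C)], hence O(C) = O(C|E)/LR.
Posterior odds = 0.788/(1−0.788) = 3.7170. LR = 0.98/0.45 = 2.1778.
Prior odds = 3.7170/2.1778 = 1.7068, so P(C) = 1.7068/(1+1.7068) ≈ 0.63.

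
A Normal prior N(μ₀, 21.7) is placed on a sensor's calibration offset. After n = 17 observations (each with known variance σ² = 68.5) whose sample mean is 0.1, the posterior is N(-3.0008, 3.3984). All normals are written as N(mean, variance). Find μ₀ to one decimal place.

μ₀ = -19.7

The posterior mean is a precision-weighted average: μ_n = (τ₀μ₀ + τ_data·x̄)/(τ₀+τ_data), with τ₀=1/σ₀² and τ_data=n/σ².
Here τ₀ = 1/21.7 = 0.046083 and τ_data = 17/68.5 = 0.248175, so τ_n = 0.294258.
Rearranging for μ₀: μ₀ = (μ_n·τ_n − τ_data·x̄)/τ₀ = (-3.0008·0.294258 − 0.248175·0.1) / 0.046083 = -0.907827/0.046083 ≈ -19.7.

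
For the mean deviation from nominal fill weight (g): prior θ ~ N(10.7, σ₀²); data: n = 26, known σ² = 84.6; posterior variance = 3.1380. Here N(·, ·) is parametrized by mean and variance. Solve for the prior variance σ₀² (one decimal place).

Posterior precision equals prior precision plus data precision: 1/σ_n² = 1/σ₀² + n/σ².
So 1/σ₀² = 1/3.1380 − 26/84.6 = 0.318674 − 0.307329 = 0.011345.
Hence σ₀² = 1/0.011345 ≈ 88.1.

σ₀² = 88.1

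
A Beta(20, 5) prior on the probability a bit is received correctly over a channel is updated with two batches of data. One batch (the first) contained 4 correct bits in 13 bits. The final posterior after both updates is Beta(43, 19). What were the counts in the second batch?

19 correct bits and 5 errors

Sequential conjugate updates are equivalent to a single update on the pooled data, so total successes = posterior α − prior α and total failures = posterior β − prior β.
Total across both batches: 43−20=23 correct bits, 19−5=14 errors.
Subtract the first batch: 23−4=19 correct bits and 14−9=5 errors.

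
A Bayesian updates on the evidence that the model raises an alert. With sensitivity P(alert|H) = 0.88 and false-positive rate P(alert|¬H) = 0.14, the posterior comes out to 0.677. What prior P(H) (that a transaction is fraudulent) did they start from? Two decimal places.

Bayes' rule in odds form gives O(H|E) = O(H)·[P(E|H)/P(E|¬H)], hence O(H) = O(H|E)/LR.
Posterior odds = 0.677/(1−0.677) = 2.0960. LR = 0.88/0.14 = 6.2857.
Prior odds = 2.0960/6.2857 = 0.3335, so P(H) = 0.3335/(1+0.3335) ≈ 0.25.

P(H) = 0.25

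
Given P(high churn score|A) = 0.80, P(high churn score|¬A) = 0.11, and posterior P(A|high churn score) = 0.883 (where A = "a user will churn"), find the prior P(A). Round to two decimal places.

P(A) = 0.51

Bayes' rule in odds form gives O(A|E) = O(A)·[P(E|A)/P(E|¬A)], hence O(A) = O(A|E)/LR.
Posterior odds = 0.883/(1−0.883) = 7.5470. LR = 0.80/0.11 = 7.2727.
Prior odds = 7.5470/7.2727 = 1.0377, so P(A) = 1.0377/(1+1.0377) ≈ 0.51.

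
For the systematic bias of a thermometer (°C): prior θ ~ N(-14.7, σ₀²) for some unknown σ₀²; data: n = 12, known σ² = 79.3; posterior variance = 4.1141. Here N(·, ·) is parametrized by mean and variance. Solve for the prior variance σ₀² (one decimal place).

σ₀² = 10.9

Posterior precision equals prior precision plus data precision: 1/σ_n² = 1/σ₀² + n/σ².
So 1/σ₀² = 1/4.1141 − 12/79.3 = 0.243067 − 0.151324 = 0.091743.
Hence σ₀² = 1/0.091743 ≈ 10.9.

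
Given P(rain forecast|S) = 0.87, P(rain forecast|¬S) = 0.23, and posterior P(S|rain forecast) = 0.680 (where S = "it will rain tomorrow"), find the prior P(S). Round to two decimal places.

Bayes' rule in odds form gives O(S|E) = O(S)·[P(E|S)/P(E|¬S)], hence O(S) = O(S|E)/LR.
Posterior odds = 0.680/(1−0.680) = 2.1250. LR = 0.87/0.23 = 3.7826.
Prior odds = 2.1250/3.7826 = 0.5618, so P(S) = 0.5618/(1+0.5618) ≈ 0.36.

P(S) = 0.36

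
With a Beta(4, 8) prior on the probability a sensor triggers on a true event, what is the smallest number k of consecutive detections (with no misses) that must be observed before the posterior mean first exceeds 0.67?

After k detections and 0 misses the posterior is Beta(4+k, 8), with mean (4+k)/(4+8+k).
Set (4+k)/(12+k) > 0.67 and solve: k > (0.67·12 − 4)/(1 − 0.67) = 12.242.
The smallest integer exceeding 12.242 is 13, and checking k=13: (17)/(25) = 0.6800 > 0.67.

k = 13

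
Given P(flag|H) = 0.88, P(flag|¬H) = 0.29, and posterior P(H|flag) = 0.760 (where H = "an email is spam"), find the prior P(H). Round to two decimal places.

P(H) = 0.51

Bayes' rule in odds form gives O(H|E) = O(H)·[P(E|H)/P(E|¬H)], hence O(H) = O(H|E)/LR.
Posterior odds = 0.760/(1−0.760) = 3.1667. LR = 0.88/0.29 = 3.0345.
Prior odds = 3.1667/3.0345 = 1.0436, so P(H) = 1.0436/(1+1.0436) ≈ 0.51.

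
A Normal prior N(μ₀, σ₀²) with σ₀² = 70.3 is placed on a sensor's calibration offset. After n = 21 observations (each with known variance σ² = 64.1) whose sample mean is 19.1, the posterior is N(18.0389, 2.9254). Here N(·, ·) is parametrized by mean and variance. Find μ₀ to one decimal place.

μ₀ = -6.4

With known observation variance, the Normal–Normal posterior has precision τ_n = τ₀ + n/σ² and mean μ_n = (τ₀μ₀ + (n/σ²)x̄)/τ_n.
Here τ₀ = 1/70.3 = 0.014225 and τ_data = 21/64.1 = 0.327613, so τ_n = 0.341838.
Rearranging for μ₀: μ₀ = (μ_n·τ_n − τ_data·x̄)/τ₀ = (18.0389·0.341838 − 0.327613·19.1) / 0.014225 = -0.091027/0.014225 ≈ -6.4.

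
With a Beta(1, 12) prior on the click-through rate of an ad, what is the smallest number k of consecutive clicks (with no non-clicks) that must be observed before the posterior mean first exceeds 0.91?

k = 121

After k clicks and 0 non-clicks the posterior is Beta(1+k, 12), with mean (1+k)/(1+12+k).
Set (1+k)/(13+k) > 0.91 and solve: k > (0.91·13 − 1)/(1 − 0.91) = 120.333.
The smallest integer exceeding 120.333 is 121.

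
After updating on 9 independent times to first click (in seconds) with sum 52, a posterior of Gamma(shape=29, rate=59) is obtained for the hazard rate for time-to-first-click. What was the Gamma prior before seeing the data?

For an exponential likelihood with a Gamma(α, β) prior on the rate, n observations with total T give posterior Gamma(α+n, β+T).
So α = 29 − 9 = 20 and β = 59 − 52 = 7.

Gamma(shape=20, rate=7)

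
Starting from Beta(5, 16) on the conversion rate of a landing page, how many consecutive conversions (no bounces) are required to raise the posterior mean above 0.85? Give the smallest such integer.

k = 86

After k conversions and 0 bounces the posterior is Beta(5+k, 16), with mean (5+k)/(5+16+k).
Set (5+k)/(21+k) > 0.85 and solve: k > (0.85·21 − 5)/(1 − 0.85) = 85.667.
The smallest integer exceeding 85.667 is 86, and checking k=86: (91)/(107) = 0.8505 > 0.85.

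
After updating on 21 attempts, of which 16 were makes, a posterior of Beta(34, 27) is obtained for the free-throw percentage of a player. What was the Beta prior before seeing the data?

Beta(18, 22)

A Beta(α, β) prior with s successes and f failures in binomial data gives a Beta(α+s, β+f) posterior.
So α = 34 − 16 = 18 and β = 27 − 5 = 22.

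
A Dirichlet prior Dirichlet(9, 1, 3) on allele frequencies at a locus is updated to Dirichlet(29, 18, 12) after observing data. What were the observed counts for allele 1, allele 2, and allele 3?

counts (20, 17, 9)

For a Dirichlet(α) prior with multinomial counts c, the posterior is Dirichlet(α + c) componentwise.
Counts are posterior − prior componentwise: 29−9=20, 18−1=17, 12−3=9.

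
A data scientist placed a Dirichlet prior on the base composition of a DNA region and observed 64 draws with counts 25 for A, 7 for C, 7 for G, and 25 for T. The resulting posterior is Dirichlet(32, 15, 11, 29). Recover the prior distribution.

For a Dirichlet(α) prior with multinomial counts c, the posterior is Dirichlet(α + c) componentwise.
Subtract each count from the matching posterior parameter: 32−25=7, 15−7=8, 11−7=4, 29−25=4.

Dirichlet(7, 8, 4, 4)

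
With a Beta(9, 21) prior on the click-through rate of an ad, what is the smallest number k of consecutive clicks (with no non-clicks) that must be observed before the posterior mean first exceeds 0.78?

k = 66

After k clicks and 0 non-clicks the posterior is Beta(9+k, 21), with mean (9+k)/(9+21+k).
Set (9+k)/(30+k) > 0.78 and solve: k > (0.78·30 − 9)/(1 − 0.78) = 65.455.
The smallest integer exceeding 65.455 is 66.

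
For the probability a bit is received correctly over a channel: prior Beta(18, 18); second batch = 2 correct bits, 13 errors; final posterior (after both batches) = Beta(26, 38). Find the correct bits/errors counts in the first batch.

6 correct bits and 7 errors

Because Beta–binomial updating is additive in the counts, the combined data contributed (α_post−α_prior, β_post−β_prior) successes and failures.
Total across both batches: 26−18=8 correct bits, 38−18=20 errors.
Subtract the second batch: 8−2=6 correct bits and 20−13=7 errors.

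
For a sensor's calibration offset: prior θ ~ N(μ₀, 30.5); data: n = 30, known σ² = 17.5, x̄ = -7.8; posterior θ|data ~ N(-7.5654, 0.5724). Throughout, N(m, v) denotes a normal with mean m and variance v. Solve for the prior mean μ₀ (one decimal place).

The posterior mean is a precision-weighted average: μ_n = (τ₀μ₀ + τ_data·x̄)/(τ₀+τ_data), with τ₀=1/σ₀² and τ_data=n/σ².
Here τ₀ = 1/30.5 = 0.032787 and τ_data = 30/17.5 = 1.714286, so τ_n = 1.747073.
Rearranging for μ₀: μ₀ = (μ_n·τ_n − τ_data·x̄)/τ₀ = (-7.5654·1.747073 − 1.714286·-7.8) / 0.032787 = 0.154125/0.032787 ≈ 4.7.

μ₀ = 4.7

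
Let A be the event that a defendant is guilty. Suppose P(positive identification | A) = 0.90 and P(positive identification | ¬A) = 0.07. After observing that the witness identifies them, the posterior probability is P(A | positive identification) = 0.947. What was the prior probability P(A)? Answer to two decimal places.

Bayes' rule in odds form gives O(A|E) = O(A)·[P(E|A)/P(E|¬A)], hence O(A) = O(A|E)/LR.
Posterior odds = 0.947/(1−0.947) = 17.8679. LR = 0.90/0.07 = 12.8571.
Prior odds = 17.8679/12.8571 = 1.3897, so P(A) = 1.3897/(1+1.3897) ≈ 0.58.

P(A) = 0.58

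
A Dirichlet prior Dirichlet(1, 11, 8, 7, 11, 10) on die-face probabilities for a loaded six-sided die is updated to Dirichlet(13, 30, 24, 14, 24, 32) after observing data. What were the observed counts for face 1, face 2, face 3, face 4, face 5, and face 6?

For a Dirichlet(α) prior with multinomial counts c, the posterior is Dirichlet(α + c) componentwise.
Counts are posterior − prior componentwise: 13−1=12, 30−11=19, 24−8=16, 14−7=7, 24−11=13, 32−10=22.

counts (12, 19, 16, 7, 13, 22)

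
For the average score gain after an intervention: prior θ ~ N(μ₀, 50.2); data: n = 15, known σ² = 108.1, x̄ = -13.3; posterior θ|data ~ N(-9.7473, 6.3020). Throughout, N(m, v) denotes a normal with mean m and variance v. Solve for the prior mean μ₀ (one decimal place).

With known observation variance, the Normal–Normal posterior has precision τ_n = τ₀ + n/σ² and mean μ_n = (τ₀μ₀ + (n/σ²)x̄)/τ_n.
Here τ₀ = 1/50.2 = 0.019920 and τ_data = 15/108.1 = 0.138760, so τ_n = 0.158680.
Rearranging for μ₀: μ₀ = (μ_n·τ_n − τ_data·x̄)/τ₀ = (-9.7473·0.158680 − 0.138760·-13.3) / 0.019920 = 0.298806/0.019920 ≈ 15.0.

μ₀ = 15.0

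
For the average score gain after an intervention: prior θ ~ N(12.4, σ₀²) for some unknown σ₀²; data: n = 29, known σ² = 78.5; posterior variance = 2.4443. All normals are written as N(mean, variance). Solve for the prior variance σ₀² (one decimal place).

Posterior precision equals prior precision plus data precision: 1/σ_n² = 1/σ₀² + n/σ².
So 1/σ₀² = 1/2.4443 − 29/78.5 = 0.409115 − 0.369427 = 0.039688.
Hence σ₀² = 1/0.039688 ≈ 25.2.

σ₀² = 25.2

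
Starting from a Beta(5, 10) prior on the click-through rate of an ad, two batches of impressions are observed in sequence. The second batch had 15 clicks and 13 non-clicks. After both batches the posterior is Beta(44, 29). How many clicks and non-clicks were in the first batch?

24 clicks and 6 non-clicks

Sequential conjugate updates are equivalent to a single update on the pooled data, so total successes = posterior α − prior α and total failures = posterior β − prior β.
Total across both batches: 44−5=39 clicks, 29−10=19 non-clicks.
Subtract the second batch: 39−15=24 clicks and 19−13=6 non-clicks.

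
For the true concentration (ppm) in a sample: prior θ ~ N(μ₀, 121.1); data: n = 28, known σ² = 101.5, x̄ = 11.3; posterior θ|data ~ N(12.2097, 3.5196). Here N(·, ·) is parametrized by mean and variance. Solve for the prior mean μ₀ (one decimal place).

μ₀ = 42.6

The posterior mean is a precision-weighted average: μ_n = (τ₀μ₀ + τ_data·x̄)/(τ₀+τ_data), with τ₀=1/σ₀² and τ_data=n/σ².
Here τ₀ = 1/121.1 = 0.008258 and τ_data = 28/101.5 = 0.275862, so τ_n = 0.284120.
Rearranging for μ₀: μ₀ = (μ_n·τ_n − τ_data·x̄)/τ₀ = (12.2097·0.284120 − 0.275862·11.3) / 0.008258 = 0.351779/0.008258 ≈ 42.6.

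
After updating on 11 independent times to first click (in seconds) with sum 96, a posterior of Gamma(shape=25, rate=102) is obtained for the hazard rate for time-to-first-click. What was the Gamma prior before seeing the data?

Gamma(shape=14, rate=6)

Gamma–exponential conjugacy: posterior shape = α + n, posterior rate = β + Σtᵢ.
So α = 25 − 11 = 14 and β = 102 − 96 = 6.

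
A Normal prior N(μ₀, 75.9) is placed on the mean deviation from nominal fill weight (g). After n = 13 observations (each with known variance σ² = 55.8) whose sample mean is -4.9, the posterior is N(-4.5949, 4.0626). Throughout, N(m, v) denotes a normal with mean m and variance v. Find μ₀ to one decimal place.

μ₀ = 0.8

With known observation variance, the Normal–Normal posterior has precision τ_n = τ₀ + n/σ² and mean μ_n = (τ₀μ₀ + (n/σ²)x̄)/τ_n.
Here τ₀ = 1/75.9 = 0.013175 and τ_data = 13/55.8 = 0.232975, so τ_n = 0.246150.
Rearranging for μ₀: μ₀ = (μ_n·τ_n − τ_data·x̄)/τ₀ = (-4.5949·0.246150 − 0.232975·-4.9) / 0.013175 = 0.010543/0.013175 ≈ 0.8.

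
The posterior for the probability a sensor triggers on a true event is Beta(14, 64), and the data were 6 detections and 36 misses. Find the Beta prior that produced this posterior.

Beta(8, 28)

A Beta(a, b) prior with s successes and f failures in binomial data gives a Beta(a+s, b+f) posterior.
Subtract the data counts: 14−6=8, 64−36=28.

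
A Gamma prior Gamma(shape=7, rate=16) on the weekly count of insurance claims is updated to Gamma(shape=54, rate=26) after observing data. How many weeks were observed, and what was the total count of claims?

n = 10 weeks with total 47 claims

A Gamma(α, β) prior (rate parametrization) on a Poisson rate with n observations summing to S gives posterior Gamma(α+S, β+n).
Matching: Σxᵢ = 54 − 7 = 47 and n = 26 − 16 = 10.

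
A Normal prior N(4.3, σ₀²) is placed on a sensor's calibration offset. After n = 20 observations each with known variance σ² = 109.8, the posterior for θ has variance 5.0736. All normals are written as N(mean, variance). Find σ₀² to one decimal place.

σ₀² = 66.9

For the Normal–Normal model with known σ², precisions add: τ_n = τ₀ + n/σ².
So 1/σ₀² = 1/5.0736 − 20/109.8 = 0.197099 − 0.182149 = 0.014950.
Hence σ₀² = 1/0.014950 ≈ 66.9.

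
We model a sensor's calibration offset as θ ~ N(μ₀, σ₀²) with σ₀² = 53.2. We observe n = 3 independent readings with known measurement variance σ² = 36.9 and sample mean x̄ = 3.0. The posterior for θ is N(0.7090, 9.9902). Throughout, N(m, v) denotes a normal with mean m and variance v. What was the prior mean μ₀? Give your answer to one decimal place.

With known observation variance, the Normal–Normal posterior has precision τ_n = τ₀ + n/σ² and mean μ_n = (τ₀μ₀ + (n/σ²)x̄)/τ_n.
Here τ₀ = 1/53.2 = 0.018797 and τ_data = 3/36.9 = 0.081301, so τ_n = 0.100098.
Rearranging for μ₀: μ₀ = (μ_n·τ_n − τ_data·x̄)/τ₀ = (0.7090·0.100098 − 0.081301·3.0) / 0.018797 = -0.172934/0.018797 ≈ -9.2.

μ₀ = -9.2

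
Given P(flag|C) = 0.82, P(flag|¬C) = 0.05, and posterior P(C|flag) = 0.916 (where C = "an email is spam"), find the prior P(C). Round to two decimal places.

Bayes' rule in odds form gives O(C|E) = O(C)·[P(E|C)/P(E|¬C)], hence O(C) = O(C|E)/LR.
Posterior odds = 0.916/(1−0.916) = 10.9048. LR = 0.82/0.05 = 16.4000.
Prior odds = 10.9048/16.4000 = 0.6649, so P(C) = 0.6649/(1+0.6649) ≈ 0.40.

P(C) = 0.40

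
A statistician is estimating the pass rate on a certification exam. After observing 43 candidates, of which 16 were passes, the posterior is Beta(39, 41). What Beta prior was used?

A Beta(a, b) prior with s successes and f failures in binomial data gives a Beta(a+s, b+f) posterior.
Subtract the data counts: 39−16=23, 41−27=14.

Beta(23, 14)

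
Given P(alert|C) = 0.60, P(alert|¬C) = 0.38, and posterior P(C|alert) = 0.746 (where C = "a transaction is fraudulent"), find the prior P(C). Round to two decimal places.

P(C) = 0.65

In odds form, posterior odds = prior odds × likelihood ratio, so prior odds = posterior odds ÷ LR.
Posterior odds = 0.746/(1−0.746) = 2.9370. LR = 0.60/0.38 = 1.5789.
Prior odds = 2.9370/1.5789 = 1.8602, so P(C) = 1.8602/(1+1.8602) ≈ 0.65.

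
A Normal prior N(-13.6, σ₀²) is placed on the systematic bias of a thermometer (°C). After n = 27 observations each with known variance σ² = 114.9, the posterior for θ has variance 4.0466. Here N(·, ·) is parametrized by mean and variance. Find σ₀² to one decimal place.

For the Normal–Normal model with known σ², precisions add: τ_n = τ₀ + n/σ².
So 1/σ₀² = 1/4.0466 − 27/114.9 = 0.247121 − 0.234987 = 0.012134.
Hence σ₀² = 1/0.012134 ≈ 82.4.

σ₀² = 82.4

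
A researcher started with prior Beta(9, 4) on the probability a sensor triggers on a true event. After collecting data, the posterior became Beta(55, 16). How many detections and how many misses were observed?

A Beta(a, b) prior with s successes and f failures in binomial data gives a Beta(a+s, b+f) posterior.
Match parameters: s=55−9=46, f=16−4=12.

46 detections and 12 misses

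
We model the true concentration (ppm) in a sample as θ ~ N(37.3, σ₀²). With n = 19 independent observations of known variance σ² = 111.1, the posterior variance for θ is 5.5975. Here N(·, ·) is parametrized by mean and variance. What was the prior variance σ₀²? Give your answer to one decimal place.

σ₀² = 131.0

Posterior precision equals prior precision plus data precision: 1/σ_n² = 1/σ₀² + n/σ².
So 1/σ₀² = 1/5.5975 − 19/111.1 = 0.178651 − 0.171017 = 0.007634.
Hence σ₀² = 1/0.007634 ≈ 131.0.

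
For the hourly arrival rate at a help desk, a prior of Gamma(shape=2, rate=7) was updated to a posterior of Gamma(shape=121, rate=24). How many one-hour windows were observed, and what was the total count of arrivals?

Gamma–Poisson conjugacy: posterior shape = α + Σxᵢ, posterior rate = β + n.
Matching: Σxᵢ = 121 − 2 = 119 and n = 24 − 7 = 17.

n = 17 one-hour windows with total 119 arrivals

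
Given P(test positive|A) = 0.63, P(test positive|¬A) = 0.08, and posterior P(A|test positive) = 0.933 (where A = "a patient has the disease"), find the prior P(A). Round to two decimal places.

Bayes' rule in odds form gives O(A|E) = O(A)·[P(E|A)/P(E|¬A)], hence O(A) = O(A|E)/LR.
Posterior odds = 0.933/(1−0.933) = 13.9254. LR = 0.63/0.08 = 7.8750.
Prior odds = 13.9254/7.8750 = 1.7683, so P(A) = 1.7683/(1+1.7683) ≈ 0.64.

P(A) = 0.64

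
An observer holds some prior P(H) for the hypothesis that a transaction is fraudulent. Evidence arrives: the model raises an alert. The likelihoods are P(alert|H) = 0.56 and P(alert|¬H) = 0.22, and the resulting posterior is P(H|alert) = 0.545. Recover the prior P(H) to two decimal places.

Bayes' rule in odds form gives O(H|E) = O(H)·[P(E|H)/P(E|¬H)], hence O(H) = O(H|E)/LR.
Posterior odds = 0.545/(1−0.545) = 1.1978. LR = 0.56/0.22 = 2.5455.
Prior odds = 1.1978/2.5455 = 0.4706, so P(H) = 0.4706/(1+0.4706) ≈ 0.32.

P(H) = 0.32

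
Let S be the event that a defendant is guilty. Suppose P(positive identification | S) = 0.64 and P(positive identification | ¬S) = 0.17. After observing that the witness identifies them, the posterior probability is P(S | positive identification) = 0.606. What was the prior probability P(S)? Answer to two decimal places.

Bayes' rule in odds form gives O(S|E) = O(S)·[P(E|S)/P(E|¬S)], hence O(S) = O(S|E)/LR.
Posterior odds = 0.606/(1−0.606) = 1.5381. LR = 0.64/0.17 = 3.7647.
Prior odds = 1.5381/3.7647 = 0.4086, so P(S) = 0.4086/(1+0.4086) ≈ 0.29.

P(S) = 0.29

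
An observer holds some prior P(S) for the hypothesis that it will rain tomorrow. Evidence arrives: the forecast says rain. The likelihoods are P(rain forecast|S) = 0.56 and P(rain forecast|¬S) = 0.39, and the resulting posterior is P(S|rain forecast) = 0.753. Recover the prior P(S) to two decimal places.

Bayes' rule in odds form gives O(S|E) = O(S)·[P(E|S)/P(E|¬S)], hence O(S) = O(S|E)/LR.
Posterior odds = 0.753/(1−0.753) = 3.0486. LR = 0.56/0.39 = 1.4359.
Prior odds = 3.0486/1.4359 = 2.1231, so P(S) = 2.1231/(1+2.1231) ≈ 0.68.

P(S) = 0.68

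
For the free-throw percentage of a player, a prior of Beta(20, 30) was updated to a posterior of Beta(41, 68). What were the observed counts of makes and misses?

A Beta(a, b) prior with s successes and f failures in binomial data gives a Beta(a+s, b+f) posterior.
So s = 41 − 20 = 21 and f = 68 − 30 = 38.

21 makes and 38 misses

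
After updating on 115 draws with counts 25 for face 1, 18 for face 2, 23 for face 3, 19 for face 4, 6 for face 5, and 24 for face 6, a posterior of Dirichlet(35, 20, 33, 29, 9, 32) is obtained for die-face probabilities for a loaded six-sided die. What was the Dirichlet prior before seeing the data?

Dirichlet(10, 2, 10, 10, 3, 8)

For a Dirichlet(α) prior with multinomial counts c, the posterior is Dirichlet(α + c) componentwise.
Subtract each count from the matching posterior parameter: 35−25=10, 20−18=2, 33−23=10, 29−19=10, 9−6=3, 32−24=8.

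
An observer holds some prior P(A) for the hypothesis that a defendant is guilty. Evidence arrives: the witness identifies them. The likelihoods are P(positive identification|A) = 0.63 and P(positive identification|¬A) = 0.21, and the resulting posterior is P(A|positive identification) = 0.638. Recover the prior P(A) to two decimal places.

P(A) = 0.37

Bayes' rule in odds form gives O(A|E) = O(A)·[P(E|A)/P(E|¬A)], hence O(A) = O(A|E)/LR.
Posterior odds = 0.638/(1−0.638) = 1.7624. LR = 0.63/0.21 = 3.0000.
Prior odds = 1.7624/3.0000 = 0.5875, so P(A) = 0.5875/(1+0.5875) ≈ 0.37.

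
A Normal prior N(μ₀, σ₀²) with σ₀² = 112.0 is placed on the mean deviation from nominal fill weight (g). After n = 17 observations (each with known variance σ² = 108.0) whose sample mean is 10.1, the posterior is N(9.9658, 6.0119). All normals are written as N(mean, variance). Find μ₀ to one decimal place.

With known observation variance, the Normal–Normal posterior has precision τ_n = τ₀ + n/σ² and mean μ_n = (τ₀μ₀ + (n/σ²)x̄)/τ_n.
Here τ₀ = 1/112.0 = 0.008929 and τ_data = 17/108.0 = 0.157407, so τ_n = 0.166336.
Rearranging for μ₀: μ₀ = (μ_n·τ_n − τ_data·x̄)/τ₀ = (9.9658·0.166336 − 0.157407·10.1) / 0.008929 = 0.067861/0.008929 ≈ 7.6.

μ₀ = 7.6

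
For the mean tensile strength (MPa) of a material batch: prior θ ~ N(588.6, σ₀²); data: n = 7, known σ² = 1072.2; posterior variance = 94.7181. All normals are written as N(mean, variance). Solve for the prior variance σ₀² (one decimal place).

Posterior precision equals prior precision plus data precision: 1/σ_n² = 1/σ₀² + n/σ².
So 1/σ₀² = 1/94.7181 − 7/1072.2 = 0.010558 − 0.006529 = 0.004029.
Hence σ₀² = 1/0.004029 ≈ 248.2.

σ₀² = 248.2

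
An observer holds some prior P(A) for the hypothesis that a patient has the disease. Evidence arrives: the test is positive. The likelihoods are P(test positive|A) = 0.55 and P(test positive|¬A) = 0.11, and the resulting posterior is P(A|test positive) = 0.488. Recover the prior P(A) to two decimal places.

In odds form, posterior odds = prior odds × likelihood ratio, so prior odds = posterior odds ÷ LR.
Posterior odds = 0.488/(1−0.488) = 0.9531. LR = 0.55/0.11 = 5.0000.
Prior odds = 0.9531/5.0000 = 0.1906, so P(A) = 0.1906/(1+0.1906) ≈ 0.16.

P(A) = 0.16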